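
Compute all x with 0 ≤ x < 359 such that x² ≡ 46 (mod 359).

104, 255

Since 359 ≡ 3 (mod 4), a square root of 46 is 46^((359+1)/4) = 46^90 mod 359.
Repeated squaring: 46^2≡321, 46^4≡8, 46^8≡64, 46^16≡147, 46^32≡69, 46^64≡94 (mod 359).
46^90 = 46^(64+16+8+2) ≡ 255 (mod 359).
Check: 255² = 65025 ≡ 46 (mod 359). The two roots are 104 and 255.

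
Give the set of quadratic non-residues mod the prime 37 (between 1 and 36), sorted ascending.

Square k = 1,…,18 (k and 37−k give the same square):
1²=1, 2²=4, 3²=9, 4²=16, 5²=25, 6²=36, 7²≡12, 8²≡27, 9²≡7, 10²≡26, 11²≡10, 12²≡33, 13²≡21, 14²≡11, 15²≡3, 16²≡34, 17²≡30, 18²≡28 (mod 37).
The residues are {1, 3, 4, 7, 9, 10, 11, 12, 16, 21, 25, 26, 27, 28, 30, 33, 34, 36}; the non-residues are the remaining 18 nonzero classes.

2,5,6,8,13,14,15,17,18,19,20,22,23,24,29,31,32,35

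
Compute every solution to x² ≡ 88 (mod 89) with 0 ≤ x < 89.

89 ≡ 1 (mod 4), so we find a root by search.
Trying successive values, 34² = 1156 ≡ 88 (mod 89). The other root is 89 − 34 = 55.

34, 55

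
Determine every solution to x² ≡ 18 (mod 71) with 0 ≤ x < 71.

35, 36

Since 71 ≡ 3 (mod 4), a square root of 18 is 18^((71+1)/4) = 18^18 mod 71.
Repeated squaring: 18^2≡40, 18^4≡38, 18^8≡24, 18^16≡8 (mod 71).
18^18 = 18^(16+2) ≡ 36 (mod 71).
Check: 36² = 1296 ≡ 18 (mod 71). The two roots are 35 and 36.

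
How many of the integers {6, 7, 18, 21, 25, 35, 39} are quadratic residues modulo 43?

(6/43) = +1 → QR.
(7/43) = -1 → non-residue.
(18/43) = -1 → non-residue.
(21/43) = +1 → QR.
(25/43) = +1 → QR.
(35/43) = +1 → QR.
(39/43) = -1 → non-residue.
Total quadratic residues among the 7: 4.

4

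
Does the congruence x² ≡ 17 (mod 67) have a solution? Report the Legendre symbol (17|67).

1

Reciprocity: 17 ≡ 1 and 67 ≡ 3 (mod 4), so (17/67) = +(67/17).
Reduce top mod 17: now compute (16/17).
Pull out 2^4: since 17 ≡ 1 (mod 8), (2/17) = +1, so (2/17)^4 = +1.
Reached (1/17) = 1. Collecting the sign flips along the way, the symbol is +1.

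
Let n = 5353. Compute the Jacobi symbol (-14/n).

First reduce: -14 ≡ 5339 (mod 5353).
Reciprocity: 5339 ≡ 3 and 5353 ≡ 1 (mod 4), so (5339/5353) = +(5353/5339).
Reduce top mod 5339: now compute (14/5339).
Pull out 2: since 5339 ≡ 3 (mod 8), (2/5339) = -1.
Reciprocity: 7 ≡ 3 and 5339 ≡ 3 (mod 4), so (7/5339) = −(5339/7).
Reduce top mod 7: now compute (5/7).
Reciprocity: 5 ≡ 1 and 7 ≡ 3 (mod 4), so (5/7) = +(7/5).
Reduce top mod 5: now compute (2/5).
Pull out 2: since 5 ≡ 5 (mod 8), (2/5) = -1.
Reached (1/5) = 1. Collecting the sign flips along the way, the symbol is -1.

-1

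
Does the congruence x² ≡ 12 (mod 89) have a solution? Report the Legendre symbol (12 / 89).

Euler's criterion: (12/89) ≡ 12^44 (mod 89).
12^2 ≡ 55 (mod 89)
12^4 ≡ 88 (mod 89)
12^8 ≡ 1 (mod 89)
12^16 ≡ 1 (mod 89)
12^32 ≡ 1 (mod 89)
12^44 = 12^(32+8+4) ≡ 88 (mod 89).
Result is 88 ≡ −1, so (12/89) = −1.

-1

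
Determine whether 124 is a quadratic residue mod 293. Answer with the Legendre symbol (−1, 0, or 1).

Pull out 2^2: since 293 ≡ 5 (mod 8), (2/293) = -1, so (2/293)^2 = +1.
Reciprocity: 31 ≡ 3 and 293 ≡ 1 (mod 4), so (31/293) = +(293/31).
Reduce top mod 31: now compute (14/31).
Pull out 2: since 31 ≡ 7 (mod 8), (2/31) = +1.
Reciprocity: 7 ≡ 3 and 31 ≡ 3 (mod 4), so (7/31) = −(31/7).
Reduce top mod 7: now compute (3/7).
Reciprocity: 3 ≡ 3 and 7 ≡ 3 (mod 4), so (3/7) = −(7/3).
Reduce top mod 3: now compute (1/3).
Reached (1/3) = 1. Collecting the sign flips along the way, the symbol is +1.

1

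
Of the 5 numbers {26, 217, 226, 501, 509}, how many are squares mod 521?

3

(26/521) = +1 → QR.
(217/521) = -1 → non-residue.
(226/521) = +1 → QR.
(501/521) = +1 → QR.
(509/521) = -1 → non-residue.
Total quadratic residues among the 5: 3.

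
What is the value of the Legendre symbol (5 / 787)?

Reciprocity: 5 ≡ 1 and 787 ≡ 3 (mod 4), so (5/787) = +(787/5).
Reduce top mod 5: now compute (2/5).
Pull out 2: since 5 ≡ 5 (mod 8), (2/5) = -1.
Reached (1/5) = 1. Collecting the sign flips along the way, the symbol is -1.

-1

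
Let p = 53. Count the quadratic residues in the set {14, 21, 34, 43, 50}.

1

(14/53) = -1 → non-residue.
(21/53) = -1 → non-residue.
(34/53) = -1 → non-residue.
(43/53) = +1 → QR.
(50/53) = -1 → non-residue.
Total quadratic residues among the 5: 1.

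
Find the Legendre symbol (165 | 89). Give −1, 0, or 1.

First reduce: 165 ≡ 76 (mod 89).
Pull out 2^2: since 89 ≡ 1 (mod 8), (2/89) = +1, so (2/89)^2 = +1.
Reciprocity: 19 ≡ 3 and 89 ≡ 1 (mod 4), so (19/89) = +(89/19).
Reduce top mod 19: now compute (13/19).
Reciprocity: 13 ≡ 1 and 19 ≡ 3 (mod 4), so (13/19) = +(19/13).
Reduce top mod 13: now compute (6/13).
Pull out 2: since 13 ≡ 5 (mod 8), (2/13) = -1.
Reciprocity: 3 ≡ 3 and 13 ≡ 1 (mod 4), so (3/13) = +(13/3).
Reduce top mod 3: now compute (1/3).
Reached (1/3) = 1. Collecting the sign flips along the way, the symbol is -1.

-1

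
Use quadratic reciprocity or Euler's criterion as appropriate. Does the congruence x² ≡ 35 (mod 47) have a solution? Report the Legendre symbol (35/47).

-1

Reciprocity: 35 ≡ 3 and 47 ≡ 3 (mod 4), so (35/47) = −(47/35).
Reduce top mod 35: now compute (12/35).
Pull out 2^2: since 35 ≡ 3 (mod 8), (2/35) = -1, so (2/35)^2 = +1.
Reciprocity: 3 ≡ 3 and 35 ≡ 3 (mod 4), so (3/35) = −(35/3).
Reduce top mod 3: now compute (2/3).
Pull out 2: since 3 ≡ 3 (mod 8), (2/3) = -1.
Reached (1/3) = 1. Collecting the sign flips along the way, the symbol is -1.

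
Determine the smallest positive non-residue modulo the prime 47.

5

(2/47) = +1, so 2 is a residue.
(3/47) = +1, so 3 is a residue.
(4/47) = +1, so 4 is a residue.
(5/47) = −1, so 5 is the smallest positive non-residue mod 47.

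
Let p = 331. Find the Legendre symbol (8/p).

-1

Pull out 2^3: since 331 ≡ 3 (mod 8), (2/331) = -1, so (2/331)^3 = -1.
Reached (1/331) = 1. Collecting the sign flips along the way, the symbol is -1.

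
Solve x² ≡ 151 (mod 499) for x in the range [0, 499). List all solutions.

160, 339

Since 499 ≡ 3 (mod 4), a square root of 151 is 151^((499+1)/4) = 151^125 mod 499.
Repeated squaring: 151^2≡346, 151^4≡455, 151^8≡439, 151^16≡107, 151^32≡471, 151^64≡285 (mod 499).
151^125 = 151^(64+32+16+8+4+1) ≡ 339 (mod 499).
Check: 339² = 114921 ≡ 151 (mod 499). The two roots are 160 and 339.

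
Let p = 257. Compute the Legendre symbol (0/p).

0

Top reduces to 0: gcd > 1, so the symbol is 0.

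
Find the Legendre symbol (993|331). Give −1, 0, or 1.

0

First reduce: 993 ≡ 0 (mod 331).
Top reduces to 0: gcd > 1, so the symbol is 0.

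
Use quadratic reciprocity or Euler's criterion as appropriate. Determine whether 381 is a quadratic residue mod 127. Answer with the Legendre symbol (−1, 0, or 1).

0

First reduce: 381 ≡ 0 (mod 127).
Top reduces to 0: gcd > 1, so the symbol is 0.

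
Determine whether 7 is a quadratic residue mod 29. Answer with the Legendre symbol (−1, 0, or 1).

Reciprocity: 7 ≡ 3 and 29 ≡ 1 (mod 4), so (7/29) = +(29/7).
Reduce top mod 7: now compute (1/7).
Reached (1/7) = 1. Collecting the sign flips along the way, the symbol is +1.

1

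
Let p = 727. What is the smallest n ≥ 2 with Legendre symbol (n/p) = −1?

(2/727) = +1, so 2 is a residue.
(3/727) = −1, so 3 is the smallest positive non-residue mod 727.

3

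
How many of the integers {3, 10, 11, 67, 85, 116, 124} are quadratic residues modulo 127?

(3/127) = -1 → non-residue.
(10/127) = -1 → non-residue.
(11/127) = +1 → QR.
(67/127) = -1 → non-residue.
(85/127) = -1 → non-residue.
(116/127) = -1 → non-residue.
(124/127) = +1 → QR.
Total quadratic residues among the 7: 2.

2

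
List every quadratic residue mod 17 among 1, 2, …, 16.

1 2 4 8 9 13 15 16

Square k = 1,…,8 (k and 17−k give the same square):
1²=1, 2²=4, 3²=9, 4²=16, 5²≡8, 6²≡2, 7²≡15, 8²≡13 (mod 17).
So the quadratic residues mod 17 are {1, 2, 4, 8, 9, 13, 15, 16}.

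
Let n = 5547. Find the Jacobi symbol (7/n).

1

Reciprocity: 7 ≡ 3 and 5547 ≡ 3 (mod 4), so (7/5547) = −(5547/7).
Reduce top mod 7: now compute (3/7).
Reciprocity: 3 ≡ 3 and 7 ≡ 3 (mod 4), so (3/7) = −(7/3).
Reduce top mod 3: now compute (1/3).
Reached (1/3) = 1. Collecting the sign flips along the way, the symbol is +1.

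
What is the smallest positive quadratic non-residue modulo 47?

5

(2/47) = +1, so 2 is a residue.
(3/47) = +1, so 3 is a residue.
(4/47) = +1, so 4 is a residue.
(5/47) = −1, so 5 is the smallest positive non-residue mod 47.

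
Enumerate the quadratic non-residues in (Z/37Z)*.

Square k = 1,…,18 (k and 37−k give the same square):
1²=1, 2²=4, 3²=9, 4²=16, 5²=25, 6²=36, 7²≡12, 8²≡27, 9²≡7, 10²≡26, 11²≡10, 12²≡33, 13²≡21, 14²≡11, 15²≡3, 16²≡34, 17²≡30, 18²≡28 (mod 37).
The residues are {1, 3, 4, 7, 9, 10, 11, 12, 16, 21, 25, 26, 27, 28, 30, 33, 34, 36}; the non-residues are the remaining 18 nonzero classes.

2,5,6,8,13,14,15,17,18,19,20,22,23,24,29,31,32,35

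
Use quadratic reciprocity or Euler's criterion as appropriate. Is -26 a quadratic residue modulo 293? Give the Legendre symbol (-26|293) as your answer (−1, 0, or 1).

1

Euler's criterion: (-26/293) ≡ 267^146 (mod 293).
267^2 ≡ 90 (mod 293)
267^4 ≡ 189 (mod 293)
267^8 ≡ 268 (mod 293)
267^16 ≡ 39 (mod 293)
267^32 ≡ 56 (mod 293)
267^64 ≡ 206 (mod 293)
267^128 ≡ 244 (mod 293)
267^146 = 267^(128+16+2) ≡ 1 (mod 293).
Result is 1, so (-26/293) = 1.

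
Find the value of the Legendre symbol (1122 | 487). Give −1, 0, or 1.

-1

First reduce: 1122 ≡ 148 (mod 487).
Pull out 2^2: since 487 ≡ 7 (mod 8), (2/487) = +1, so (2/487)^2 = +1.
Reciprocity: 37 ≡ 1 and 487 ≡ 3 (mod 4), so (37/487) = +(487/37).
Reduce top mod 37: now compute (6/37).
Pull out 2: since 37 ≡ 5 (mod 8), (2/37) = -1.
Reciprocity: 3 ≡ 3 and 37 ≡ 1 (mod 4), so (3/37) = +(37/3).
Reduce top mod 3: now compute (1/3).
Reached (1/3) = 1. Collecting the sign flips along the way, the symbol is -1.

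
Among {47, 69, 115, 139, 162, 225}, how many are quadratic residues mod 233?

(47/233) = -1 → non-residue.
(69/233) = -1 → non-residue.
(115/233) = -1 → non-residue.
(139/233) = -1 → non-residue.
(162/233) = +1 → QR.
(225/233) = +1 → QR.
Total quadratic residues among the 6: 2.

2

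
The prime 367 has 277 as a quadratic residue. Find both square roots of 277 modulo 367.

160, 207

Since 367 ≡ 3 (mod 4), a square root of 277 is 277^((367+1)/4) = 277^92 mod 367.
Repeated squaring: 277^2≡26, 277^4≡309, 277^8≡61, 277^16≡51, 277^32≡32, 277^64≡290 (mod 367).
277^92 = 277^(64+16+8+4) ≡ 207 (mod 367).
Check: 207² = 42849 ≡ 277 (mod 367). The two roots are 160 and 207.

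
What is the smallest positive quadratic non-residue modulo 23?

(2/23) = +1, so 2 is a residue.
(3/23) = +1, so 3 is a residue.
(4/23) = +1, so 4 is a residue.
(5/23) = −1, so 5 is the smallest positive non-residue mod 23.

5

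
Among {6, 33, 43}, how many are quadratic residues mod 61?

0

(6/61) = -1 → non-residue.
(33/61) = -1 → non-residue.
(43/61) = -1 → non-residue.
Total quadratic residues among the 3: 0.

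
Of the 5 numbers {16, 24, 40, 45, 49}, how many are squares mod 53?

(16/53) = +1 → QR.
(24/53) = +1 → QR.
(40/53) = +1 → QR.
(45/53) = -1 → non-residue.
(49/53) = +1 → QR.
Total quadratic residues among the 5: 4.

4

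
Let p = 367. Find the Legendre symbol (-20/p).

First reduce: -20 ≡ 347 (mod 367).
Reciprocity: 347 ≡ 3 and 367 ≡ 3 (mod 4), so (347/367) = −(367/347).
Reduce top mod 347: now compute (20/347).
Pull out 2^2: since 347 ≡ 3 (mod 8), (2/347) = -1, so (2/347)^2 = +1.
Reciprocity: 5 ≡ 1 and 347 ≡ 3 (mod 4), so (5/347) = +(347/5).
Reduce top mod 5: now compute (2/5).
Pull out 2: since 5 ≡ 5 (mod 8), (2/5) = -1.
Reached (1/5) = 1. Collecting the sign flips along the way, the symbol is +1.

1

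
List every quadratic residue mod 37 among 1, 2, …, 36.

1,3,4,7,9,10,11,12,16,21,25,26,27,28,30,33,34,36

Square k = 1,…,18 (k and 37−k give the same square):
1²=1, 2²=4, 3²=9, 4²=16, 5²=25, 6²=36, 7²≡12, 8²≡27, 9²≡7, 10²≡26, 11²≡10, 12²≡33, 13²≡21, 14²≡11, 15²≡3, 16²≡34, 17²≡30, 18²≡28 (mod 37).
So the quadratic residues mod 37 are {1, 3, 4, 7, 9, 10, 11, 12, 16, 21, 25, 26, 27, 28, 30, 33, 34, 36}.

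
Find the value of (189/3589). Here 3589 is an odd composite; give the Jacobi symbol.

Reciprocity: 189 ≡ 1 and 3589 ≡ 1 (mod 4), so (189/3589) = +(3589/189).
Reduce top mod 189: now compute (187/189).
Reciprocity: 187 ≡ 3 and 189 ≡ 1 (mod 4), so (187/189) = +(189/187).
Reduce top mod 187: now compute (2/187).
Pull out 2: since 187 ≡ 3 (mod 8), (2/187) = -1.
Reached (1/187) = 1. Collecting the sign flips along the way, the symbol is -1.

-1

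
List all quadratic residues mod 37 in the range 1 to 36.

1 3 4 7 9 10 11 12 16 21 25 26 27 28 30 33 34 36

Square k = 1,…,18 (k and 37−k give the same square):
1²=1, 2²=4, 3²=9, 4²=16, 5²=25, 6²=36, 7²≡12, 8²≡27, 9²≡7, 10²≡26, 11²≡10, 12²≡33, 13²≡21, 14²≡11, 15²≡3, 16²≡34, 17²≡30, 18²≡28 (mod 37).
So the quadratic residues mod 37 are {1, 3, 4, 7, 9, 10, 11, 12, 16, 21, 25, 26, 27, 28, 30, 33, 34, 36}.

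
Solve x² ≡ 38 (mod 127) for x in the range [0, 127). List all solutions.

61, 66

Since 127 ≡ 3 (mod 4), a square root of 38 is 38^((127+1)/4) = 38^32 mod 127.
Repeated squaring: 38^2≡47, 38^4≡50, 38^8≡87, 38^16≡76, 38^32≡61 (mod 127).
38^32 = 38^(32) ≡ 61 (mod 127).
Check: 61² = 3721 ≡ 38 (mod 127). The two roots are 61 and 66.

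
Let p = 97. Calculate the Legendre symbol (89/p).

1

Reciprocity: 89 ≡ 1 and 97 ≡ 1 (mod 4), so (89/97) = +(97/89).
Reduce top mod 89: now compute (8/89).
Pull out 2^3: since 89 ≡ 1 (mod 8), (2/89) = +1, so (2/89)^3 = +1.
Reached (1/89) = 1. Collecting the sign flips along the way, the symbol is +1.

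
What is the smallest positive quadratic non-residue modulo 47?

5

(2/47) = +1, so 2 is a residue.
(3/47) = +1, so 3 is a residue.
(4/47) = +1, so 4 is a residue.
(5/47) = −1, so 5 is the smallest positive non-residue mod 47.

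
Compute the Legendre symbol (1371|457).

First reduce: 1371 ≡ 0 (mod 457).
Top reduces to 0: gcd > 1, so the symbol is 0.

0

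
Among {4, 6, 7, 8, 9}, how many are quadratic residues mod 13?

2

(4/13) = +1 → QR.
(6/13) = -1 → non-residue.
(7/13) = -1 → non-residue.
(8/13) = -1 → non-residue.
(9/13) = +1 → QR.
Total quadratic residues among the 5: 2.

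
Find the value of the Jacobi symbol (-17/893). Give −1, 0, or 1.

1

First reduce: -17 ≡ 876 (mod 893).
Pull out 2^2: since 893 ≡ 5 (mod 8), (2/893) = -1, so (2/893)^2 = +1.
Reciprocity: 219 ≡ 3 and 893 ≡ 1 (mod 4), so (219/893) = +(893/219).
Reduce top mod 219: now compute (17/219).
Reciprocity: 17 ≡ 1 and 219 ≡ 3 (mod 4), so (17/219) = +(219/17).
Reduce top mod 17: now compute (15/17).
Reciprocity: 15 ≡ 3 and 17 ≡ 1 (mod 4), so (15/17) = +(17/15).
Reduce top mod 15: now compute (2/15).
Pull out 2: since 15 ≡ 7 (mod 8), (2/15) = +1.
Reached (1/15) = 1. Collecting the sign flips along the way, the symbol is +1.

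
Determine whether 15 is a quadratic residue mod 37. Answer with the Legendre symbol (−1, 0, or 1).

Reciprocity: 15 ≡ 3 and 37 ≡ 1 (mod 4), so (15/37) = +(37/15).
Reduce top mod 15: now compute (7/15).
Reciprocity: 7 ≡ 3 and 15 ≡ 3 (mod 4), so (7/15) = −(15/7).
Reduce top mod 7: now compute (1/7).
Reached (1/7) = 1. Collecting the sign flips along the way, the symbol is -1.

-1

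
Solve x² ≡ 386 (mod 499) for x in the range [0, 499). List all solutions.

Since 499 ≡ 3 (mod 4), a square root of 386 is 386^((499+1)/4) = 386^125 mod 499.
Repeated squaring: 386^2≡294, 386^4≡109, 386^8≡404, 386^16≡43, 386^32≡352, 386^64≡152 (mod 499).
386^125 = 386^(64+32+16+8+4+1) ≡ 197 (mod 499).
Check: 197² = 38809 ≡ 386 (mod 499). The two roots are 197 and 302.

197, 302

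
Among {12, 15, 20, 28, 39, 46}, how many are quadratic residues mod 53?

(12/53) = -1 → non-residue.
(15/53) = +1 → QR.
(20/53) = -1 → non-residue.
(28/53) = +1 → QR.
(39/53) = -1 → non-residue.
(46/53) = +1 → QR.
Total quadratic residues among the 6: 3.

3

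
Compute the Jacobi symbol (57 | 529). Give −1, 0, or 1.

1

Reciprocity: 57 ≡ 1 and 529 ≡ 1 (mod 4), so (57/529) = +(529/57).
Reduce top mod 57: now compute (16/57).
Pull out 2^4: since 57 ≡ 1 (mod 8), (2/57) = +1, so (2/57)^4 = +1.
Reached (1/57) = 1. Collecting the sign flips along the way, the symbol is +1.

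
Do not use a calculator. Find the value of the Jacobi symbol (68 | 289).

Pull out 2^2: since 289 ≡ 1 (mod 8), (2/289) = +1, so (2/289)^2 = +1.
Reciprocity: 17 ≡ 1 and 289 ≡ 1 (mod 4), so (17/289) = +(289/17).
Reduce top mod 17: now compute (0/17).
Top reduces to 0: gcd > 1, so the symbol is 0.

0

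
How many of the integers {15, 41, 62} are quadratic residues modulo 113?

3

(15/113) = +1 → QR.
(41/113) = +1 → QR.
(62/113) = +1 → QR.
Total quadratic residues among the 3: 3.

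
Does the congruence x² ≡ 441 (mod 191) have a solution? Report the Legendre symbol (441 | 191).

1

Euler's criterion: (441/191) ≡ 59^95 (mod 191).
59^2 ≡ 43 (mod 191)
59^4 ≡ 130 (mod 191)
59^8 ≡ 92 (mod 191)
59^16 ≡ 60 (mod 191)
59^32 ≡ 162 (mod 191)
59^64 ≡ 77 (mod 191)
59^95 = 59^(64+16+8+4+2+1) ≡ 1 (mod 191).
Result is 1, so (441/191) = 1.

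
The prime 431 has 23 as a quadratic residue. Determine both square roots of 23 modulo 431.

Since 431 ≡ 3 (mod 4), a square root of 23 is 23^((431+1)/4) = 23^108 mod 431.
Repeated squaring: 23^2≡98, 23^4≡122, 23^8≡230, 23^16≡318, 23^32≡270, 23^64≡61 (mod 431).
23^108 = 23^(64+32+8+4) ≡ 261 (mod 431).
Check: 261² = 68121 ≡ 23 (mod 431). The two roots are 170 and 261.

170, 261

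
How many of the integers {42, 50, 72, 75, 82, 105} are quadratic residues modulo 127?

4

(42/127) = +1 → QR.
(50/127) = +1 → QR.
(72/127) = +1 → QR.
(75/127) = -1 → non-residue.
(82/127) = +1 → QR.
(105/127) = -1 → non-residue.
Total quadratic residues among the 6: 4.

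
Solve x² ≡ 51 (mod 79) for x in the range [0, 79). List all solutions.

29, 50

Since 79 ≡ 3 (mod 4), a square root of 51 is 51^((79+1)/4) = 51^20 mod 79.
Repeated squaring: 51^2≡73, 51^4≡36, 51^8≡32, 51^16≡76 (mod 79).
51^20 = 51^(16+4) ≡ 50 (mod 79).
Check: 50² = 2500 ≡ 51 (mod 79). The two roots are 29 and 50.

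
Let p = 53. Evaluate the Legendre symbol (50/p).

-1

Pull out 2: since 53 ≡ 5 (mod 8), (2/53) = -1.
Reciprocity: 25 ≡ 1 and 53 ≡ 1 (mod 4), so (25/53) = +(53/25).
Reduce top mod 25: now compute (3/25).
Reciprocity: 3 ≡ 3 and 25 ≡ 1 (mod 4), so (3/25) = +(25/3).
Reduce top mod 3: now compute (1/3).
Reached (1/3) = 1. Collecting the sign flips along the way, the symbol is -1.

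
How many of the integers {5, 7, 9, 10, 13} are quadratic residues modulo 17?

(5/17) = -1 → non-residue.
(7/17) = -1 → non-residue.
(9/17) = +1 → QR.
(10/17) = -1 → non-residue.
(13/17) = +1 → QR.
Total quadratic residues among the 5: 2.

2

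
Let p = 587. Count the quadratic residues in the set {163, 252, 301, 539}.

(163/587) = +1 → QR.
(252/587) = +1 → QR.
(301/587) = +1 → QR.
(539/587) = -1 → non-residue.
Total quadratic residues among the 4: 3.

3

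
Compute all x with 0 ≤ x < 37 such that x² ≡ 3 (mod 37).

15, 22

37 ≡ 1 (mod 4), so we find a root by search.
Trying successive values, 15² = 225 ≡ 3 (mod 37). The other root is 37 − 15 = 22.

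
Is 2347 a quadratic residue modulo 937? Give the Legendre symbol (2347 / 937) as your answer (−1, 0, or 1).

1

First reduce: 2347 ≡ 473 (mod 937).
Reciprocity: 473 ≡ 1 and 937 ≡ 1 (mod 4), so (473/937) = +(937/473).
Reduce top mod 473: now compute (464/473).
Pull out 2^4: since 473 ≡ 1 (mod 8), (2/473) = +1, so (2/473)^4 = +1.
Reciprocity: 29 ≡ 1 and 473 ≡ 1 (mod 4), so (29/473) = +(473/29).
Reduce top mod 29: now compute (9/29).
Reciprocity: 9 ≡ 1 and 29 ≡ 1 (mod 4), so (9/29) = +(29/9).
Reduce top mod 9: now compute (2/9).
Pull out 2: since 9 ≡ 1 (mod 8), (2/9) = +1.
Reached (1/9) = 1. Collecting the sign flips along the way, the symbol is +1.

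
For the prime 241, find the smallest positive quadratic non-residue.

7

(2/241) = +1, so 2 is a residue.
(3/241) = +1, so 3 is a residue.
(4/241) = +1, so 4 is a residue.
(5/241) = +1, so 5 is a residue.
(6/241) = +1, so 6 is a residue.
(7/241) = −1, so 7 is the smallest positive non-residue mod 241.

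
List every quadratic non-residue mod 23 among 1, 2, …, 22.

Square k = 1,…,11 (k and 23−k give the same square):
1²=1, 2²=4, 3²=9, 4²=16, 5²≡2, 6²≡13, 7²≡3, 8²≡18, 9²≡12, 10²≡8, 11²≡6 (mod 23).
The residues are {1, 2, 3, 4, 6, 8, 9, 12, 13, 16, 18}; the non-residues are the remaining 11 nonzero classes.

5, 7, 10, 11, 14, 15, 17, 19, 20, 21, 22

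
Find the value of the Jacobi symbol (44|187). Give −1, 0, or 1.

Pull out 2^2: since 187 ≡ 3 (mod 8), (2/187) = -1, so (2/187)^2 = +1.
Reciprocity: 11 ≡ 3 and 187 ≡ 3 (mod 4), so (11/187) = −(187/11).
Reduce top mod 11: now compute (0/11).
Top reduces to 0: gcd > 1, so the symbol is 0.

0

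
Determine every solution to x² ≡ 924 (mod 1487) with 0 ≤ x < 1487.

Since 1487 ≡ 3 (mod 4), a square root of 924 is 924^((1487+1)/4) = 924^372 mod 1487.
Repeated squaring: 924^2≡238, 924^4≡138, 924^8≡1200, 924^16≡584, 924^32≡533, 924^64≡72, 924^128≡723, 924^256≡792 (mod 1487).
924^372 = 924^(256+64+32+16+4) ≡ 767 (mod 1487).
Check: 767² = 588289 ≡ 924 (mod 1487). The two roots are 720 and 767.

720, 767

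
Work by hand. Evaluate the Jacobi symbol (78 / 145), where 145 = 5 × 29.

-1

Pull out 2: since 145 ≡ 1 (mod 8), (2/145) = +1.
Reciprocity: 39 ≡ 3 and 145 ≡ 1 (mod 4), so (39/145) = +(145/39).
Reduce top mod 39: now compute (28/39).
Pull out 2^2: since 39 ≡ 7 (mod 8), (2/39) = +1, so (2/39)^2 = +1.
Reciprocity: 7 ≡ 3 and 39 ≡ 3 (mod 4), so (7/39) = −(39/7).
Reduce top mod 7: now compute (4/7).
Pull out 2^2: since 7 ≡ 7 (mod 8), (2/7) = +1, so (2/7)^2 = +1.
Reached (1/7) = 1. Collecting the sign flips along the way, the symbol is -1.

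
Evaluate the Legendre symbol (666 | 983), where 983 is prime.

1

Pull out 2: since 983 ≡ 7 (mod 8), (2/983) = +1.
Reciprocity: 333 ≡ 1 and 983 ≡ 3 (mod 4), so (333/983) = +(983/333).
Reduce top mod 333: now compute (317/333).
Reciprocity: 317 ≡ 1 and 333 ≡ 1 (mod 4), so (317/333) = +(333/317).
Reduce top mod 317: now compute (16/317).
Pull out 2^4: since 317 ≡ 5 (mod 8), (2/317) = -1, so (2/317)^4 = +1.
Reached (1/317) = 1. Collecting the sign flips along the way, the symbol is +1.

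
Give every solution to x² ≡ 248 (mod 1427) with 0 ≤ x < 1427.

108, 1319

Since 1427 ≡ 3 (mod 4), a square root of 248 is 248^((1427+1)/4) = 248^357 mod 1427.
Repeated squaring: 248^2≡143, 248^4≡471, 248^8≡656, 248^16≡809, 248^32≡915, 248^64≡1003, 248^128≡1401, 248^256≡676 (mod 1427).
248^357 = 248^(256+64+32+4+1) ≡ 108 (mod 1427).
Check: 108² = 11664 ≡ 248 (mod 1427). The two roots are 108 and 1319.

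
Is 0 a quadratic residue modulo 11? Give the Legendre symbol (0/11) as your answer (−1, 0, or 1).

Top reduces to 0: gcd > 1, so the symbol is 0.

0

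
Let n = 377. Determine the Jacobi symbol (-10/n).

-1

First reduce: -10 ≡ 367 (mod 377).
Reciprocity: 367 ≡ 3 and 377 ≡ 1 (mod 4), so (367/377) = +(377/367).
Reduce top mod 367: now compute (10/367).
Pull out 2: since 367 ≡ 7 (mod 8), (2/367) = +1.
Reciprocity: 5 ≡ 1 and 367 ≡ 3 (mod 4), so (5/367) = +(367/5).
Reduce top mod 5: now compute (2/5).
Pull out 2: since 5 ≡ 5 (mod 8), (2/5) = -1.
Reached (1/5) = 1. Collecting the sign flips along the way, the symbol is -1.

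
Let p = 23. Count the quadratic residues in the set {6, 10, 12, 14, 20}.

2

(6/23) = +1 → QR.
(10/23) = -1 → non-residue.
(12/23) = +1 → QR.
(14/23) = -1 → non-residue.
(20/23) = -1 → non-residue.
Total quadratic residues among the 5: 2.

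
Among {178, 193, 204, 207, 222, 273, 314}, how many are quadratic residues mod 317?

5

(178/317) = -1 → non-residue.
(193/317) = +1 → QR.
(204/317) = +1 → QR.
(207/317) = +1 → QR.
(222/317) = +1 → QR.
(273/317) = +1 → QR.
(314/317) = -1 → non-residue.
Total quadratic residues among the 7: 5.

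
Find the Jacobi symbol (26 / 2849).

-1

Pull out 2: since 2849 ≡ 1 (mod 8), (2/2849) = +1.
Reciprocity: 13 ≡ 1 and 2849 ≡ 1 (mod 4), so (13/2849) = +(2849/13).
Reduce top mod 13: now compute (2/13).
Pull out 2: since 13 ≡ 5 (mod 8), (2/13) = -1.
Reached (1/13) = 1. Collecting the sign flips along the way, the symbol is -1.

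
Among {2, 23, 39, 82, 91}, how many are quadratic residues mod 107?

(2/107) = -1 → non-residue.
(23/107) = +1 → QR.
(39/107) = +1 → QR.
(82/107) = -1 → non-residue.
(91/107) = -1 → non-residue.
Total quadratic residues among the 5: 2.

2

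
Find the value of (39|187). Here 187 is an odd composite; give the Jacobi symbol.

1

Reciprocity: 39 ≡ 3 and 187 ≡ 3 (mod 4), so (39/187) = −(187/39).
Reduce top mod 39: now compute (31/39).
Reciprocity: 31 ≡ 3 and 39 ≡ 3 (mod 4), so (31/39) = −(39/31).
Reduce top mod 31: now compute (8/31).
Pull out 2^3: since 31 ≡ 7 (mod 8), (2/31) = +1, so (2/31)^3 = +1.
Reached (1/31) = 1. Collecting the sign flips along the way, the symbol is +1.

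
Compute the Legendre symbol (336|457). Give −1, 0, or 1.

1

Pull out 2^4: since 457 ≡ 1 (mod 8), (2/457) = +1, so (2/457)^4 = +1.
Reciprocity: 21 ≡ 1 and 457 ≡ 1 (mod 4), so (21/457) = +(457/21).
Reduce top mod 21: now compute (16/21).
Pull out 2^4: since 21 ≡ 5 (mod 8), (2/21) = -1, so (2/21)^4 = +1.
Reached (1/21) = 1. Collecting the sign flips along the way, the symbol is +1.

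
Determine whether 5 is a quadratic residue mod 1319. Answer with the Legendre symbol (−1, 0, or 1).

Reciprocity: 5 ≡ 1 and 1319 ≡ 3 (mod 4), so (5/1319) = +(1319/5).
Reduce top mod 5: now compute (4/5).
Pull out 2^2: since 5 ≡ 5 (mod 8), (2/5) = -1, so (2/5)^2 = +1.
Reached (1/5) = 1. Collecting the sign flips along the way, the symbol is +1.

1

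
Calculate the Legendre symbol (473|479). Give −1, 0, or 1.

Euler's criterion: (473/479) ≡ 473^239 (mod 479).
473^2 ≡ 36 (mod 479)
473^4 ≡ 338 (mod 479)
473^8 ≡ 242 (mod 479)
473^16 ≡ 126 (mod 479)
473^32 ≡ 69 (mod 479)
473^64 ≡ 450 (mod 479)
473^128 ≡ 362 (mod 479)
473^239 = 473^(128+64+32+8+4+2+1) ≡ 478 (mod 479).
Result is 478 ≡ −1, so (473/479) = −1.

-1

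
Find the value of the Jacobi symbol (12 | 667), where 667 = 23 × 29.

Pull out 2^2: since 667 ≡ 3 (mod 8), (2/667) = -1, so (2/667)^2 = +1.
Reciprocity: 3 ≡ 3 and 667 ≡ 3 (mod 4), so (3/667) = −(667/3).
Reduce top mod 3: now compute (1/3).
Reached (1/3) = 1. Collecting the sign flips along the way, the symbol is -1.

-1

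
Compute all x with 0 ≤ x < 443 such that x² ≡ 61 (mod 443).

180, 263

Since 443 ≡ 3 (mod 4), a square root of 61 is 61^((443+1)/4) = 61^111 mod 443.
Repeated squaring: 61^2≡177, 61^4≡319, 61^8≡314, 61^16≡250, 61^32≡37, 61^64≡40 (mod 443).
61^111 = 61^(64+32+8+4+2+1) ≡ 263 (mod 443).
Check: 263² = 69169 ≡ 61 (mod 443). The two roots are 180 and 263.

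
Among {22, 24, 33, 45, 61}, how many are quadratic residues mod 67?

3

(22/67) = +1 → QR.
(24/67) = +1 → QR.
(33/67) = +1 → QR.
(45/67) = -1 → non-residue.
(61/67) = -1 → non-residue.
Total quadratic residues among the 5: 3.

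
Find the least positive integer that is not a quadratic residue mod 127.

3

(2/127) = +1, so 2 is a residue.
(3/127) = −1, so 3 is the smallest positive non-residue mod 127.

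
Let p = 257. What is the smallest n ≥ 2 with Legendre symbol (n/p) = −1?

(2/257) = +1, so 2 is a residue.
(3/257) = −1, so 3 is the smallest positive non-residue mod 257.

3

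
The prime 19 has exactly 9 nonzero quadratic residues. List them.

1 4 5 6 7 9 11 16 17

Square k = 1,…,9 (k and 19−k give the same square):
1²=1, 2²=4, 3²=9, 4²=16, 5²≡6, 6²≡17, 7²≡11, 8²≡7, 9²≡5 (mod 19).
So the quadratic residues mod 19 are {1, 4, 5, 6, 7, 9, 11, 16, 17}.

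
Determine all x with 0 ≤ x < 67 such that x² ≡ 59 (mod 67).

27, 40

Since 67 ≡ 3 (mod 4), a square root of 59 is 59^((67+1)/4) = 59^17 mod 67.
Repeated squaring: 59^2≡64, 59^4≡9, 59^8≡14, 59^16≡62 (mod 67).
59^17 = 59^(16+1) ≡ 40 (mod 67).
Check: 40² = 1600 ≡ 59 (mod 67). The two roots are 27 and 40.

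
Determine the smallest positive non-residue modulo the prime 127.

(2/127) = +1, so 2 is a residue.
(3/127) = −1, so 3 is the smallest positive non-residue mod 127.

3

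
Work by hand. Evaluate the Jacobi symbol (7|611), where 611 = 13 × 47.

-1

Reciprocity: 7 ≡ 3 and 611 ≡ 3 (mod 4), so (7/611) = −(611/7).
Reduce top mod 7: now compute (2/7).
Pull out 2: since 7 ≡ 7 (mod 8), (2/7) = +1.
Reached (1/7) = 1. Collecting the sign flips along the way, the symbol is -1.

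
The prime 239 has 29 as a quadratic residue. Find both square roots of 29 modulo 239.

Since 239 ≡ 3 (mod 4), a square root of 29 is 29^((239+1)/4) = 29^60 mod 239.
Repeated squaring: 29^2≡124, 29^4≡80, 29^8≡186, 29^16≡180, 29^32≡135 (mod 239).
29^60 = 29^(32+16+8+4) ≡ 183 (mod 239).
Check: 183² = 33489 ≡ 29 (mod 239). The two roots are 56 and 183.

56, 183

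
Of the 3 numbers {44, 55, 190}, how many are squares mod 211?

(44/211) = +1 → QR.
(55/211) = +1 → QR.
(190/211) = -1 → non-residue.
Total quadratic residues among the 3: 2.

2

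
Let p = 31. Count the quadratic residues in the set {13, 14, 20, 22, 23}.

2

(13/31) = -1 → non-residue.
(14/31) = +1 → QR.
(20/31) = +1 → QR.
(22/31) = -1 → non-residue.
(23/31) = -1 → non-residue.
Total quadratic residues among the 5: 2.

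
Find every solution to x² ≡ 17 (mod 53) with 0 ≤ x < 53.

21, 32

53 ≡ 1 (mod 4), so we find a root by search.
Trying successive values, 21² = 441 ≡ 17 (mod 53). The other root is 53 − 21 = 32.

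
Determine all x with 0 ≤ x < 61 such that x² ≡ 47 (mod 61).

61 ≡ 1 (mod 4), so we find a root by search.
Trying successive values, 13² = 169 ≡ 47 (mod 61). The other root is 61 − 13 = 48.

13, 48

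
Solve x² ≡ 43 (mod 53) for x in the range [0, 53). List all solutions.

19, 34

53 ≡ 1 (mod 4), so we find a root by search.
Trying successive values, 19² = 361 ≡ 43 (mod 53). The other root is 53 − 19 = 34.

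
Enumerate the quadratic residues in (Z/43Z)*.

Square k = 1,…,21 (k and 43−k give the same square):
1²=1, 2²=4, 3²=9, 4²=16, 5²=25, 6²=36, 7²≡6, 8²≡21, 9²≡38, 10²≡14, 11²≡35, 12²≡15, 13²≡40, 14²≡24, 15²≡10, 16²≡41, 17²≡31, 18²≡23, 19²≡17, 20²≡13, 21²≡11 (mod 43).
So the quadratic residues mod 43 are {1, 4, 6, 9, 10, 11, 13, 14, 15, 16, 17, 21, 23, 24, 25, 31, 35, 36, 38, 40, 41}.

1 4 6 9 10 11 13 14 15 16 17 21 23 24 25 31 35 36 38 40 41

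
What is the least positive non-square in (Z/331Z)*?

2

(2/331) = −1, so 2 is the smallest positive non-residue mod 331.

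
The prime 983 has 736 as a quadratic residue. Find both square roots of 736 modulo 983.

Since 983 ≡ 3 (mod 4), a square root of 736 is 736^((983+1)/4) = 736^246 mod 983.
Repeated squaring: 736^2≡63, 736^4≡37, 736^8≡386, 736^16≡563, 736^32≡443, 736^64≡632, 736^128≡326 (mod 983).
736^246 = 736^(128+64+32+16+4+2) ≡ 558 (mod 983).
Check: 558² = 311364 ≡ 736 (mod 983). The two roots are 425 and 558.

425, 558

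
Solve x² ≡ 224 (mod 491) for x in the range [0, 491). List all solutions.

75, 416

Since 491 ≡ 3 (mod 4), a square root of 224 is 224^((491+1)/4) = 224^123 mod 491.
Repeated squaring: 224^2≡94, 224^4≡489, 224^8≡4, 224^16≡16, 224^32≡256, 224^64≡233 (mod 491).
224^123 = 224^(64+32+16+8+2+1) ≡ 75 (mod 491).
Check: 75² = 5625 ≡ 224 (mod 491). The two roots are 75 and 416.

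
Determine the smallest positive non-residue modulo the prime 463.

3

(2/463) = +1, so 2 is a residue.
(3/463) = −1, so 3 is the smallest positive non-residue mod 463.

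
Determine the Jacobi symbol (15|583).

1

Reciprocity: 15 ≡ 3 and 583 ≡ 3 (mod 4), so (15/583) = −(583/15).
Reduce top mod 15: now compute (13/15).
Reciprocity: 13 ≡ 1 and 15 ≡ 3 (mod 4), so (13/15) = +(15/13).
Reduce top mod 13: now compute (2/13).
Pull out 2: since 13 ≡ 5 (mod 8), (2/13) = -1.
Reached (1/13) = 1. Collecting the sign flips along the way, the symbol is +1.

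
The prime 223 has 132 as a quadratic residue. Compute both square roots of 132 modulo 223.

Since 223 ≡ 3 (mod 4), a square root of 132 is 132^((223+1)/4) = 132^56 mod 223.
Repeated squaring: 132^2≡30, 132^4≡8, 132^8≡64, 132^16≡82, 132^32≡34 (mod 223).
132^56 = 132^(32+16+8) ≡ 32 (mod 223).
Check: 32² = 1024 ≡ 132 (mod 223). The two roots are 32 and 191.

32, 191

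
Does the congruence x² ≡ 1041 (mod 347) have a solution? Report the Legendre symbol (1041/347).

First reduce: 1041 ≡ 0 (mod 347).
Top reduces to 0: gcd > 1, so the symbol is 0.

0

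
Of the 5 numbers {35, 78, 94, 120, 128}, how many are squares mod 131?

(35/131) = +1 → QR.
(78/131) = -1 → non-residue.
(94/131) = +1 → QR.
(120/131) = -1 → non-residue.
(128/131) = -1 → non-residue.
Total quadratic residues among the 5: 2.

2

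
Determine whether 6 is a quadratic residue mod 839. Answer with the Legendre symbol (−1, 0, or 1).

1

Pull out 2: since 839 ≡ 7 (mod 8), (2/839) = +1.
Reciprocity: 3 ≡ 3 and 839 ≡ 3 (mod 4), so (3/839) = −(839/3).
Reduce top mod 3: now compute (2/3).
Pull out 2: since 3 ≡ 3 (mod 8), (2/3) = -1.
Reached (1/3) = 1. Collecting the sign flips along the way, the symbol is +1.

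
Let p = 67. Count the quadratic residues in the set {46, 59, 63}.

1

(46/67) = -1 → non-residue.
(59/67) = +1 → QR.
(63/67) = -1 → non-residue.
Total quadratic residues among the 3: 1.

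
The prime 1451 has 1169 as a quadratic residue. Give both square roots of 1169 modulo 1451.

Since 1451 ≡ 3 (mod 4), a square root of 1169 is 1169^((1451+1)/4) = 1169^363 mod 1451.
Repeated squaring: 1169^2≡1170, 1169^4≡607, 1169^8≡1346, 1169^16≡868, 1169^32≡355, 1169^64≡1239, 1169^128≡1414, 1169^256≡1369 (mod 1451).
1169^363 = 1169^(256+64+32+8+2+1) ≡ 1115 (mod 1451).
Check: 1115² = 1243225 ≡ 1169 (mod 1451). The two roots are 336 and 1115.

336, 1115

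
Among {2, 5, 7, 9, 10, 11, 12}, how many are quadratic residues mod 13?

(2/13) = -1 → non-residue.
(5/13) = -1 → non-residue.
(7/13) = -1 → non-residue.
(9/13) = +1 → QR.
(10/13) = +1 → QR.
(11/13) = -1 → non-residue.
(12/13) = +1 → QR.
Total quadratic residues among the 7: 3.

3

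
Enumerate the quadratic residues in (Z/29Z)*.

Square k = 1,…,14 (k and 29−k give the same square):
1²=1, 2²=4, 3²=9, 4²=16, 5²=25, 6²≡7, 7²≡20, 8²≡6, 9²≡23, 10²≡13, 11²≡5, 12²≡28, 13²≡24, 14²≡22 (mod 29).
So the quadratic residues mod 29 are {1, 4, 5, 6, 7, 9, 13, 16, 20, 22, 23, 24, 25, 28}.

1,4,5,6,7,9,13,16,20,22,23,24,25,28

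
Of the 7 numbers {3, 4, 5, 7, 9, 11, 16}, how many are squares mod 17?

3

(3/17) = -1 → non-residue.
(4/17) = +1 → QR.
(5/17) = -1 → non-residue.
(7/17) = -1 → non-residue.
(9/17) = +1 → QR.
(11/17) = -1 → non-residue.
(16/17) = +1 → QR.
Total quadratic residues among the 7: 3.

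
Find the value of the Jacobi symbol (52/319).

Pull out 2^2: since 319 ≡ 7 (mod 8), (2/319) = +1, so (2/319)^2 = +1.
Reciprocity: 13 ≡ 1 and 319 ≡ 3 (mod 4), so (13/319) = +(319/13).
Reduce top mod 13: now compute (7/13).
Reciprocity: 7 ≡ 3 and 13 ≡ 1 (mod 4), so (7/13) = +(13/7).
Reduce top mod 7: now compute (6/7).
Pull out 2: since 7 ≡ 7 (mod 8), (2/7) = +1.
Reciprocity: 3 ≡ 3 and 7 ≡ 3 (mod 4), so (3/7) = −(7/3).
Reduce top mod 3: now compute (1/3).
Reached (1/3) = 1. Collecting the sign flips along the way, the symbol is -1.

-1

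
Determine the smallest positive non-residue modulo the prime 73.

5

(2/73) = +1, so 2 is a residue.
(3/73) = +1, so 3 is a residue.
(4/73) = +1, so 4 is a residue.
(5/73) = −1, so 5 is the smallest positive non-residue mod 73.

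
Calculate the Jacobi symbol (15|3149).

-1

Reciprocity: 15 ≡ 3 and 3149 ≡ 1 (mod 4), so (15/3149) = +(3149/15).
Reduce top mod 15: now compute (14/15).
Pull out 2: since 15 ≡ 7 (mod 8), (2/15) = +1.
Reciprocity: 7 ≡ 3 and 15 ≡ 3 (mod 4), so (7/15) = −(15/7).
Reduce top mod 7: now compute (1/7).
Reached (1/7) = 1. Collecting the sign flips along the way, the symbol is -1.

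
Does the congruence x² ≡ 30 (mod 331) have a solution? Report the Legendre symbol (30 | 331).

Pull out 2: since 331 ≡ 3 (mod 8), (2/331) = -1.
Reciprocity: 15 ≡ 3 and 331 ≡ 3 (mod 4), so (15/331) = −(331/15).
Reduce top mod 15: now compute (1/15).
Reached (1/15) = 1. Collecting the sign flips along the way, the symbol is +1.

1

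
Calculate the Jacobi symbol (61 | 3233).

Reciprocity: 61 ≡ 1 and 3233 ≡ 1 (mod 4), so (61/3233) = +(3233/61).
Reduce top mod 61: now compute (0/61).
Top reduces to 0: gcd > 1, so the symbol is 0.

0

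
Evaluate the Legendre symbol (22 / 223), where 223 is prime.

Pull out 2: since 223 ≡ 7 (mod 8), (2/223) = +1.
Reciprocity: 11 ≡ 3 and 223 ≡ 3 (mod 4), so (11/223) = −(223/11).
Reduce top mod 11: now compute (3/11).
Reciprocity: 3 ≡ 3 and 11 ≡ 3 (mod 4), so (3/11) = −(11/3).
Reduce top mod 3: now compute (2/3).
Pull out 2: since 3 ≡ 3 (mod 8), (2/3) = -1.
Reached (1/3) = 1. Collecting the sign flips along the way, the symbol is -1.

-1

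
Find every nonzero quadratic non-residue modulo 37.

Square k = 1,…,18 (k and 37−k give the same square):
1²=1, 2²=4, 3²=9, 4²=16, 5²=25, 6²=36, 7²≡12, 8²≡27, 9²≡7, 10²≡26, 11²≡10, 12²≡33, 13²≡21, 14²≡11, 15²≡3, 16²≡34, 17²≡30, 18²≡28 (mod 37).
The residues are {1, 3, 4, 7, 9, 10, 11, 12, 16, 21, 25, 26, 27, 28, 30, 33, 34, 36}; the non-residues are the remaining 18 nonzero classes.

2,5,6,8,13,14,15,17,18,19,20,22,23,24,29,31,32,35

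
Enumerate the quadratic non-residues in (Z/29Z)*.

2,3,8,10,11,12,14,15,17,18,19,21,26,27

Square k = 1,…,14 (k and 29−k give the same square):
1²=1, 2²=4, 3²=9, 4²=16, 5²=25, 6²≡7, 7²≡20, 8²≡6, 9²≡23, 10²≡13, 11²≡5, 12²≡28, 13²≡24, 14²≡22 (mod 29).
The residues are {1, 4, 5, 6, 7, 9, 13, 16, 20, 22, 23, 24, 25, 28}; the non-residues are the remaining 14 nonzero classes.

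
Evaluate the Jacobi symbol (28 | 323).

Pull out 2^2: since 323 ≡ 3 (mod 8), (2/323) = -1, so (2/323)^2 = +1.
Reciprocity: 7 ≡ 3 and 323 ≡ 3 (mod 4), so (7/323) = −(323/7).
Reduce top mod 7: now compute (1/7).
Reached (1/7) = 1. Collecting the sign flips along the way, the symbol is -1.

-1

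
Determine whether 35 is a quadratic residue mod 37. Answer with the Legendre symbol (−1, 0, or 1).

-1

Reciprocity: 35 ≡ 3 and 37 ≡ 1 (mod 4), so (35/37) = +(37/35).
Reduce top mod 35: now compute (2/35).
Pull out 2: since 35 ≡ 3 (mod 8), (2/35) = -1.
Reached (1/35) = 1. Collecting the sign flips along the way, the symbol is -1.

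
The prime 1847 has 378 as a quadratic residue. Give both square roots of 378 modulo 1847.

220, 1627

Since 1847 ≡ 3 (mod 4), a square root of 378 is 378^((1847+1)/4) = 378^462 mod 1847.
Repeated squaring: 378^2≡665, 378^4≡792, 378^8≡1131, 378^16≡1037, 378^32≡415, 378^64≡454, 378^128≡1099, 378^256≡1710 (mod 1847).
378^462 = 378^(256+128+64+8+4+2) ≡ 1627 (mod 1847).
Check: 1627² = 2647129 ≡ 378 (mod 1847). The two roots are 220 and 1627.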